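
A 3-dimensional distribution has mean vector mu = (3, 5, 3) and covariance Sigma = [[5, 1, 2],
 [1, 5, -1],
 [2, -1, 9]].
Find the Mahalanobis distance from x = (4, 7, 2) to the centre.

Step 1 — centre the observation: (x - mu) = (1, 2, -1).

Step 2 — invert Sigma (cofactor / det for 3×3, or solve directly):
  Sigma^{-1} = [[0.2353, -0.0588, -0.0588],
 [-0.0588, 0.2193, 0.0374],
 [-0.0588, 0.0374, 0.1283]].

Step 3 — form the quadratic (x - mu)^T · Sigma^{-1} · (x - mu):
  Sigma^{-1} · (x - mu) = (0.1765, 0.3422, -0.1123).
  (x - mu)^T · [Sigma^{-1} · (x - mu)] = (1)·(0.1765) + (2)·(0.3422) + (-1)·(-0.1123) = 0.9733.

Step 4 — take square root: d = √(0.9733) ≈ 0.9865.

d(x, mu) = √(0.9733) ≈ 0.9865


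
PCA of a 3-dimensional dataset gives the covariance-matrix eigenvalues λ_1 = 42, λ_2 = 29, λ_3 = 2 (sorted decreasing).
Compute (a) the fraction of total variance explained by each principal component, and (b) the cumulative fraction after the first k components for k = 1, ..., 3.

Step 1 — total variance = trace(Sigma) = Σ λ_i = 42 + 29 + 2 = 73.

Step 2 — fraction explained by component i = λ_i / Σ λ:
  PC1: 42/73 = 0.5753
  PC2: 29/73 = 0.3973
  PC3: 2/73 = 0.0274

Step 3 — cumulative fraction after k components = (λ_1 + ... + λ_k) / Σ λ:
  k = 1: 42/73 = 0.5753
  k = 2: (42 + 29)/73 = 71/73 = 0.9726
  k = 3: (42 + 29 + 2)/73 = 73/73 = 1

Summary (fraction, with percent):

explained: PC1 0.5753 (57.53%), PC2 0.3973 (39.73%), PC3 0.0274 (2.74%);  cumulative: 0.5753, 0.9726, 1


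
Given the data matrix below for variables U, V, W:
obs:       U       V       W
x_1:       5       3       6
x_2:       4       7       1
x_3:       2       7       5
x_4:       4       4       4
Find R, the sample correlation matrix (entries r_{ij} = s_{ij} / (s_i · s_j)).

Step 1 — column means:
  mean(U) = (5 + 4 + 2 + 4) / 4 = 15/4 = 3.75
  mean(V) = (3 + 7 + 7 + 4) / 4 = 21/4 = 5.25
  mean(W) = (6 + 1 + 5 + 4) / 4 = 16/4 = 4

Step 2 — sample variances and covariances s[i,j] = (1/(n-1)) · Σ_k (x_{k,i} - mean_i) · (x_{k,j} - mean_j), with n-1 = 3:
  s[U,U] = ((1.25)·(1.25) + (0.25)·(0.25) + (-1.75)·(-1.75) + (0.25)·(0.25)) / 3 = 4.75/3 = 1.5833
  s[U,V] = ((1.25)·(-2.25) + (0.25)·(1.75) + (-1.75)·(1.75) + (0.25)·(-1.25)) / 3 = -5.75/3 = -1.9167
  s[U,W] = ((1.25)·(2) + (0.25)·(-3) + (-1.75)·(1) + (0.25)·(0)) / 3 = 0/3 = 0
  s[V,V] = ((-2.25)·(-2.25) + (1.75)·(1.75) + (1.75)·(1.75) + (-1.25)·(-1.25)) / 3 = 12.75/3 = 4.25
  s[V,W] = ((-2.25)·(2) + (1.75)·(-3) + (1.75)·(1) + (-1.25)·(0)) / 3 = -8/3 = -2.6667
  s[W,W] = ((2)·(2) + (-3)·(-3) + (1)·(1) + (0)·(0)) / 3 = 14/3 = 4.6667
  Sample standard deviations s_i = √(s[i,i]):
  s(U) = √(1.5833) = 1.2583
  s(V) = √(4.25) = 2.0616
  s(W) = √(4.6667) = 2.1602

Step 3 — r_{ij} = s_{ij} / (s_i · s_j):
  r[U,U] = 1 (diagonal).
  r[U,V] = -1.9167 / (1.2583 · 2.0616) = -1.9167 / 2.5941 = -0.7389
  r[U,W] = 0 / (1.2583 · 2.1602) = 0 / 2.7183 = 0
  r[V,V] = 1 (diagonal).
  r[V,W] = -2.6667 / (2.0616 · 2.1602) = -2.6667 / 4.4535 = -0.5988
  r[W,W] = 1 (diagonal).

R is symmetric with unit diagonal. Assembling:

R = [[1, -0.7389, 0],
 [-0.7389, 1, -0.5988],
 [0, -0.5988, 1]]


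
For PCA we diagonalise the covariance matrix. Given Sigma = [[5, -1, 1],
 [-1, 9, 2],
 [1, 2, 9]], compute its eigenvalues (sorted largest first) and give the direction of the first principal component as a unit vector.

Step 1 — characteristic polynomial p(λ) = det(λI - Sigma) = λ³ - tr·λ² + c_1·λ - det, where tr = trace, c_1 = sum of the principal 2×2 minors, det = det(Sigma):
  tr = 5 + 9 + 9 = 23,
  c_1 = (5·9 - (-1)²) + (5·9 - (1)²) + (9·9 - (2)²) = 44 + 44 + 77 = 165,
  det = 5·(9·9 - (2)²) - (-1)·((-1)·9 - (2)·(1)) + (1)·((-1)·(2) - 9·(1)) = 5·(77) - (-1)·(-11) + (1)·(-11) = 363.
  So p(λ) = λ³ - 23λ² + 165λ - 363.
Step 2 — look for an integer root (rational root theorem: any rational root is an integer divisor of 363). Testing λ = 11:
  p(11) = 1331 - 2783 + 1815 - 363 = 0  ✓
  Dividing out (λ - 11): p(λ) = (λ - 11)(λ² - 12λ + 33).
Step 3 — remaining eigenvalues from the quadratic λ² - 12λ + 33 = 0:
  Δ = 12² - 4·33 = 144 - 132 = 12,  λ = (12 ± √12)/2 = (12 ± 3.4641)/2 ≈ 7.7321 or 4.2679.
  Sorted: λ_1 = 11,  λ_2 = 7.7321,  λ_3 = 4.2679  (check: sum = 23 = tr ✓).

Step 4 — unit eigenvector for λ_1 = 11: v spans the null space of (Sigma - λ_1 I), whose rows are
  r_1 = (-6, -1, 1),  r_2 = (-1, -2, 2),  r_3 = (1, 2, -2).
  v is orthogonal to every row, so take v ∝ r_1 × r_2 = ((-1)·(2) - (1)·(-2), (1)·(-1) - (-6)·(2), (-6)·(-2) - (-1)·(-1)) = (0, 11, 11).
  Rescale (divide by 11): u = (0, 1, 1).
  ||u|| = √((0)² + (1)² + (1)²) = √(2) ≈ 1.4142,  v_1 = u/||u|| ≈ (0, 0.7071, 0.7071) (||v_1|| = 1).

λ_1 = 11,  λ_2 = 7.7321,  λ_3 = 4.2679;  v_1 ≈ (0, 0.7071, 0.7071)


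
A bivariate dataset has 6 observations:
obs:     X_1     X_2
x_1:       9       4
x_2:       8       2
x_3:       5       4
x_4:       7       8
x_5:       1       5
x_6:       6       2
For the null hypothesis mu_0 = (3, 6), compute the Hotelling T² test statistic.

Step 1 — sample mean vector:
  mean(X_1) = (9 + 8 + 5 + 7 + 1 + 6) / 6 = 36/6 = 6
  mean(X_2) = (4 + 2 + 4 + 8 + 5 + 2) / 6 = 25/6 = 4.1667
  x̄ = (6, 4.1667),  deviation x̄ - mu_0 = (6, 4.1667) - (3, 6) = (3, -1.8333).

Step 2 — sample covariance matrix, S[i,j] = (1/(n-1)) · Σ_k (x_{k,i} - mean_i) · (x_{k,j} - mean_j), divisor n-1 = 5:
  S[X_1,X_1] = ((3)·(3) + (2)·(2) + (-1)·(-1) + (1)·(1) + (-5)·(-5) + (0)·(0)) / 5 = 40/5 = 8
  S[X_1,X_2] = ((3)·(-0.1667) + (2)·(-2.1667) + (-1)·(-0.1667) + (1)·(3.8333) + (-5)·(0.8333) + (0)·(-2.1667)) / 5 = -5/5 = -1
  S[X_2,X_2] = ((-0.1667)·(-0.1667) + (-2.1667)·(-2.1667) + (-0.1667)·(-0.1667) + (3.8333)·(3.8333) + (0.8333)·(0.8333) + (-2.1667)·(-2.1667)) / 5 = 24.8333/5 = 4.9667
  S = [[8, -1],
 [-1, 4.9667]].

Step 3 — invert S. det(S) = 8·4.9667 - (-1)² = 38.7333.
  S^{-1} = (1/det) · [[d, -b], [-b, a]] = [[0.1282, 0.0258],
 [0.0258, 0.2065]].

Step 4 — quadratic form (x̄ - mu_0)^T · S^{-1} · (x̄ - mu_0):
  S^{-1} · (x̄ - mu_0) = (0.3373, -0.3012),
  (x̄ - mu_0)^T · [...] = (3)·(0.3373) + (-1.8333)·(-0.3012) = 1.5643.

Step 5 — scale by n: T² = 6 · 1.5643 = 9.3855.

T² ≈ 9.3855


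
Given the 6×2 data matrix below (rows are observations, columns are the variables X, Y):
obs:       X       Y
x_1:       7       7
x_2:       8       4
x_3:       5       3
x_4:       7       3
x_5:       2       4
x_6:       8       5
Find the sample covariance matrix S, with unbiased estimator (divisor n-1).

Step 1 — column means:
  mean(X) = (7 + 8 + 5 + 7 + 2 + 8) / 6 = 37/6 = 6.1667
  mean(Y) = (7 + 4 + 3 + 3 + 4 + 5) / 6 = 26/6 = 4.3333

Step 2 — sample covariance S[i,j] = (1/(n-1)) · Σ_k (x_{k,i} - mean_i) · (x_{k,j} - mean_j), with n-1 = 5.
  S[X,X] = ((0.8333)·(0.8333) + (1.8333)·(1.8333) + (-1.1667)·(-1.1667) + (0.8333)·(0.8333) + (-4.1667)·(-4.1667) + (1.8333)·(1.8333)) / 5 = 26.8333/5 = 5.3667
  S[X,Y] = ((0.8333)·(2.6667) + (1.8333)·(-0.3333) + (-1.1667)·(-1.3333) + (0.8333)·(-1.3333) + (-4.1667)·(-0.3333) + (1.8333)·(0.6667)) / 5 = 4.6667/5 = 0.9333
  S[Y,Y] = ((2.6667)·(2.6667) + (-0.3333)·(-0.3333) + (-1.3333)·(-1.3333) + (-1.3333)·(-1.3333) + (-0.3333)·(-0.3333) + (0.6667)·(0.6667)) / 5 = 11.3333/5 = 2.2667

S is symmetric (S[j,i] = S[i,j]). Assembling:

S = [[5.3667, 0.9333],
 [0.9333, 2.2667]]


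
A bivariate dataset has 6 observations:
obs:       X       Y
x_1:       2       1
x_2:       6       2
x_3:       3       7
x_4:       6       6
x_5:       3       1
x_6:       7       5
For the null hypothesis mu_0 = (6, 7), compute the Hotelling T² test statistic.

Step 1 — sample mean vector:
  mean(X) = (2 + 6 + 3 + 6 + 3 + 7) / 6 = 27/6 = 4.5
  mean(Y) = (1 + 2 + 7 + 6 + 1 + 5) / 6 = 22/6 = 3.6667
  x̄ = (4.5, 3.6667),  deviation x̄ - mu_0 = (4.5, 3.6667) - (6, 7) = (-1.5, -3.3333).

Step 2 — sample covariance matrix, S[i,j] = (1/(n-1)) · Σ_k (x_{k,i} - mean_i) · (x_{k,j} - mean_j), divisor n-1 = 5:
  S[X,X] = ((-2.5)·(-2.5) + (1.5)·(1.5) + (-1.5)·(-1.5) + (1.5)·(1.5) + (-1.5)·(-1.5) + (2.5)·(2.5)) / 5 = 21.5/5 = 4.3
  S[X,Y] = ((-2.5)·(-2.6667) + (1.5)·(-1.6667) + (-1.5)·(3.3333) + (1.5)·(2.3333) + (-1.5)·(-2.6667) + (2.5)·(1.3333)) / 5 = 10/5 = 2
  S[Y,Y] = ((-2.6667)·(-2.6667) + (-1.6667)·(-1.6667) + (3.3333)·(3.3333) + (2.3333)·(2.3333) + (-2.6667)·(-2.6667) + (1.3333)·(1.3333)) / 5 = 35.3333/5 = 7.0667
  S = [[4.3, 2],
 [2, 7.0667]].

Step 3 — invert S. det(S) = 4.3·7.0667 - (2)² = 26.3867.
  S^{-1} = (1/det) · [[d, -b], [-b, a]] = [[0.2678, -0.0758],
 [-0.0758, 0.163]].

Step 4 — quadratic form (x̄ - mu_0)^T · S^{-1} · (x̄ - mu_0):
  S^{-1} · (x̄ - mu_0) = (-0.1491, -0.4295),
  (x̄ - mu_0)^T · [...] = (-1.5)·(-0.1491) + (-3.3333)·(-0.4295) = 1.6553.

Step 5 — scale by n: T² = 6 · 1.6553 = 9.9318.

T² ≈ 9.9318


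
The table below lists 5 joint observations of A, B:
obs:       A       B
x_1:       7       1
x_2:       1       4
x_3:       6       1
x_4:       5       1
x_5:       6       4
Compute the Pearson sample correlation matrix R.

Step 1 — column means:
  mean(A) = (7 + 1 + 6 + 5 + 6) / 5 = 25/5 = 5
  mean(B) = (1 + 4 + 1 + 1 + 4) / 5 = 11/5 = 2.2

Step 2 — sample variances and covariances s[i,j] = (1/(n-1)) · Σ_k (x_{k,i} - mean_i) · (x_{k,j} - mean_j), with n-1 = 4:
  s[A,A] = ((2)·(2) + (-4)·(-4) + (1)·(1) + (0)·(0) + (1)·(1)) / 4 = 22/4 = 5.5
  s[A,B] = ((2)·(-1.2) + (-4)·(1.8) + (1)·(-1.2) + (0)·(-1.2) + (1)·(1.8)) / 4 = -9/4 = -2.25
  s[B,B] = ((-1.2)·(-1.2) + (1.8)·(1.8) + (-1.2)·(-1.2) + (-1.2)·(-1.2) + (1.8)·(1.8)) / 4 = 10.8/4 = 2.7
  Sample standard deviations s_i = √(s[i,i]):
  s(A) = √(5.5) = 2.3452
  s(B) = √(2.7) = 1.6432

Step 3 — r_{ij} = s_{ij} / (s_i · s_j):
  r[A,A] = 1 (diagonal).
  r[A,B] = -2.25 / (2.3452 · 1.6432) = -2.25 / 3.8536 = -0.5839
  r[B,B] = 1 (diagonal).

R is symmetric with unit diagonal. Assembling:

R = [[1, -0.5839],
 [-0.5839, 1]]


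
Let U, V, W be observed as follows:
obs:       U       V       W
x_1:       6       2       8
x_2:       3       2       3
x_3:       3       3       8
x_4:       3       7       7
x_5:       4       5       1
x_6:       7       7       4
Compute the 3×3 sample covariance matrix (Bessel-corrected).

Step 1 — column means:
  mean(U) = (6 + 3 + 3 + 3 + 4 + 7) / 6 = 26/6 = 4.3333
  mean(V) = (2 + 2 + 3 + 7 + 5 + 7) / 6 = 26/6 = 4.3333
  mean(W) = (8 + 3 + 8 + 7 + 1 + 4) / 6 = 31/6 = 5.1667

Step 2 — sample covariance S[i,j] = (1/(n-1)) · Σ_k (x_{k,i} - mean_i) · (x_{k,j} - mean_j), with n-1 = 5.
  S[U,U] = ((1.6667)·(1.6667) + (-1.3333)·(-1.3333) + (-1.3333)·(-1.3333) + (-1.3333)·(-1.3333) + (-0.3333)·(-0.3333) + (2.6667)·(2.6667)) / 5 = 15.3333/5 = 3.0667
  S[U,V] = ((1.6667)·(-2.3333) + (-1.3333)·(-2.3333) + (-1.3333)·(-1.3333) + (-1.3333)·(2.6667) + (-0.3333)·(0.6667) + (2.6667)·(2.6667)) / 5 = 4.3333/5 = 0.8667
  S[U,W] = ((1.6667)·(2.8333) + (-1.3333)·(-2.1667) + (-1.3333)·(2.8333) + (-1.3333)·(1.8333) + (-0.3333)·(-4.1667) + (2.6667)·(-1.1667)) / 5 = -0.3333/5 = -0.0667
  S[V,V] = ((-2.3333)·(-2.3333) + (-2.3333)·(-2.3333) + (-1.3333)·(-1.3333) + (2.6667)·(2.6667) + (0.6667)·(0.6667) + (2.6667)·(2.6667)) / 5 = 27.3333/5 = 5.4667
  S[V,W] = ((-2.3333)·(2.8333) + (-2.3333)·(-2.1667) + (-1.3333)·(2.8333) + (2.6667)·(1.8333) + (0.6667)·(-4.1667) + (2.6667)·(-1.1667)) / 5 = -6.3333/5 = -1.2667
  S[W,W] = ((2.8333)·(2.8333) + (-2.1667)·(-2.1667) + (2.8333)·(2.8333) + (1.8333)·(1.8333) + (-4.1667)·(-4.1667) + (-1.1667)·(-1.1667)) / 5 = 42.8333/5 = 8.5667

S is symmetric (S[j,i] = S[i,j]). Assembling:

S = [[3.0667, 0.8667, -0.0667],
 [0.8667, 5.4667, -1.2667],
 [-0.0667, -1.2667, 8.5667]]


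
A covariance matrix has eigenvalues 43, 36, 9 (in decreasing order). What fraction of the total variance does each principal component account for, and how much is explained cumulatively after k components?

Step 1 — total variance = trace(Sigma) = Σ λ_i = 43 + 36 + 9 = 88.

Step 2 — fraction explained by component i = λ_i / Σ λ:
  PC1: 43/88 = 0.4886
  PC2: 36/88 = 0.4091
  PC3: 9/88 = 0.1023

Step 3 — cumulative fraction after k components = (λ_1 + ... + λ_k) / Σ λ:
  k = 1: 43/88 = 0.4886
  k = 2: (43 + 36)/88 = 79/88 = 0.8977
  k = 3: (43 + 36 + 9)/88 = 88/88 = 1

Summary (fraction, with percent):

explained: PC1 0.4886 (48.86%), PC2 0.4091 (40.91%), PC3 0.1023 (10.23%);  cumulative: 0.4886, 0.8977, 1


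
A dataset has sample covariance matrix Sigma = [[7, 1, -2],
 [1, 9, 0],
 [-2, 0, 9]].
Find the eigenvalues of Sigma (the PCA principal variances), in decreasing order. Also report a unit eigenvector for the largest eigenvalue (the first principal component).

Step 1 — characteristic polynomial p(λ) = det(λI - Sigma) = λ³ - tr·λ² + c_1·λ - det, where tr = trace, c_1 = sum of the principal 2×2 minors, det = det(Sigma):
  tr = 7 + 9 + 9 = 25,
  c_1 = (7·9 - (1)²) + (7·9 - (-2)²) + (9·9 - (0)²) = 62 + 59 + 81 = 202,
  det = 7·(9·9 - (0)²) - (1)·((1)·9 - (0)·(-2)) + (-2)·((1)·(0) - 9·(-2)) = 7·(81) - (1)·(9) + (-2)·(18) = 522.
  So p(λ) = λ³ - 25λ² + 202λ - 522.
Step 2 — look for an integer root (rational root theorem: any rational root is an integer divisor of 522). Testing λ = 9:
  p(9) = 729 - 2025 + 1818 - 522 = 0  ✓
  Dividing out (λ - 9): p(λ) = (λ - 9)(λ² - 16λ + 58).
Step 3 — remaining eigenvalues from the quadratic λ² - 16λ + 58 = 0:
  Δ = 16² - 4·58 = 256 - 232 = 24,  λ = (16 ± √24)/2 = (16 ± 4.899)/2 ≈ 10.4495 or 5.5505.
  Sorted: λ_1 = 10.4495,  λ_2 = 9,  λ_3 = 5.5505  (check: sum = 25 = tr ✓).

Step 4 — unit eigenvector for λ_1 ≈ 10.4495: v spans the null space of (Sigma - λ_1 I), whose rows are
  r_1 = (-3.4495, 1, -2),  r_2 = (1, -1.4495, 0),  r_3 = (-2, 0, -1.4495).
  v is orthogonal to every row, so take v ∝ r_1 × r_2 = ((1)·(0) - (-2)·(-1.4495), (-2)·(1) - (-3.4495)·(0), (-3.4495)·(-1.4495) - (1)·(1)) ≈ (-2.899, -2, 4).
  Rescale (multiply by -1 so the first nonzero entry is positive): u = (2.899, 2, -4).
  ||u|| = √((2.899)² + (2)² + (-4)²) = √(28.4041) ≈ 5.3295,  v_1 = u/||u|| ≈ (0.5439, 0.3753, -0.7505) (||v_1|| = 1).

λ_1 = 10.4495,  λ_2 = 9,  λ_3 = 5.5505;  v_1 ≈ (0.5439, 0.3753, -0.7505)


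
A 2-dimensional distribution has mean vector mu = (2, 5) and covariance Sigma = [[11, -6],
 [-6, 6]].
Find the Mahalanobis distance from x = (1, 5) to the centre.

Step 1 — centre the observation: (x - mu) = (-1, 0).

Step 2 — invert Sigma. det(Sigma) = 11·6 - (-6)² = 30.
  Sigma^{-1} = (1/det) · [[d, -b], [-b, a]] = [[0.2, 0.2],
 [0.2, 0.3667]].

Step 3 — form the quadratic (x - mu)^T · Sigma^{-1} · (x - mu):
  Sigma^{-1} · (x - mu) = (-0.2, -0.2).
  (x - mu)^T · [Sigma^{-1} · (x - mu)] = (-1)·(-0.2) + (0)·(-0.2) = 0.2.

Step 4 — take square root: d = √(0.2) ≈ 0.4472.

d(x, mu) = √(0.2) ≈ 0.4472


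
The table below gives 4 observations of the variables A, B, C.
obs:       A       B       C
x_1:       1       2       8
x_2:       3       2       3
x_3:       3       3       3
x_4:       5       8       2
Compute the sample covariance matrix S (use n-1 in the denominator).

Step 1 — column means:
  mean(A) = (1 + 3 + 3 + 5) / 4 = 12/4 = 3
  mean(B) = (2 + 2 + 3 + 8) / 4 = 15/4 = 3.75
  mean(C) = (8 + 3 + 3 + 2) / 4 = 16/4 = 4

Step 2 — sample covariance S[i,j] = (1/(n-1)) · Σ_k (x_{k,i} - mean_i) · (x_{k,j} - mean_j), with n-1 = 3.
  S[A,A] = ((-2)·(-2) + (0)·(0) + (0)·(0) + (2)·(2)) / 3 = 8/3 = 2.6667
  S[A,B] = ((-2)·(-1.75) + (0)·(-1.75) + (0)·(-0.75) + (2)·(4.25)) / 3 = 12/3 = 4
  S[A,C] = ((-2)·(4) + (0)·(-1) + (0)·(-1) + (2)·(-2)) / 3 = -12/3 = -4
  S[B,B] = ((-1.75)·(-1.75) + (-1.75)·(-1.75) + (-0.75)·(-0.75) + (4.25)·(4.25)) / 3 = 24.75/3 = 8.25
  S[B,C] = ((-1.75)·(4) + (-1.75)·(-1) + (-0.75)·(-1) + (4.25)·(-2)) / 3 = -13/3 = -4.3333
  S[C,C] = ((4)·(4) + (-1)·(-1) + (-1)·(-1) + (-2)·(-2)) / 3 = 22/3 = 7.3333

S is symmetric (S[j,i] = S[i,j]). Assembling:

S = [[2.6667, 4, -4],
 [4, 8.25, -4.3333],
 [-4, -4.3333, 7.3333]]


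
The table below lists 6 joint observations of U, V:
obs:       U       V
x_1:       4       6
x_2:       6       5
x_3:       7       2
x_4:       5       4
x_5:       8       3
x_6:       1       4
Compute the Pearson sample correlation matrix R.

Step 1 — column means:
  mean(U) = (4 + 6 + 7 + 5 + 8 + 1) / 6 = 31/6 = 5.1667
  mean(V) = (6 + 5 + 2 + 4 + 3 + 4) / 6 = 24/6 = 4

Step 2 — sample variances and covariances s[i,j] = (1/(n-1)) · Σ_k (x_{k,i} - mean_i) · (x_{k,j} - mean_j), with n-1 = 5:
  s[U,U] = ((-1.1667)·(-1.1667) + (0.8333)·(0.8333) + (1.8333)·(1.8333) + (-0.1667)·(-0.1667) + (2.8333)·(2.8333) + (-4.1667)·(-4.1667)) / 5 = 30.8333/5 = 6.1667
  s[U,V] = ((-1.1667)·(2) + (0.8333)·(1) + (1.8333)·(-2) + (-0.1667)·(0) + (2.8333)·(-1) + (-4.1667)·(0)) / 5 = -8/5 = -1.6
  s[V,V] = ((2)·(2) + (1)·(1) + (-2)·(-2) + (0)·(0) + (-1)·(-1) + (0)·(0)) / 5 = 10/5 = 2
  Sample standard deviations s_i = √(s[i,i]):
  s(U) = √(6.1667) = 2.4833
  s(V) = √(2) = 1.4142

Step 3 — r_{ij} = s_{ij} / (s_i · s_j):
  r[U,U] = 1 (diagonal).
  r[U,V] = -1.6 / (2.4833 · 1.4142) = -1.6 / 3.5119 = -0.4556
  r[V,V] = 1 (diagonal).

R is symmetric with unit diagonal. Assembling:

R = [[1, -0.4556],
 [-0.4556, 1]]


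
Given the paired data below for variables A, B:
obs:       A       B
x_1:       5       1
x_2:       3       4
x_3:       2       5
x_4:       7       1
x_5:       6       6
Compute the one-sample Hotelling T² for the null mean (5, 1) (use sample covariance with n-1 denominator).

Step 1 — sample mean vector:
  mean(A) = (5 + 3 + 2 + 7 + 6) / 5 = 23/5 = 4.6
  mean(B) = (1 + 4 + 5 + 1 + 6) / 5 = 17/5 = 3.4
  x̄ = (4.6, 3.4),  deviation x̄ - mu_0 = (4.6, 3.4) - (5, 1) = (-0.4, 2.4).

Step 2 — sample covariance matrix, S[i,j] = (1/(n-1)) · Σ_k (x_{k,i} - mean_i) · (x_{k,j} - mean_j), divisor n-1 = 4:
  S[A,A] = ((0.4)·(0.4) + (-1.6)·(-1.6) + (-2.6)·(-2.6) + (2.4)·(2.4) + (1.4)·(1.4)) / 4 = 17.2/4 = 4.3
  S[A,B] = ((0.4)·(-2.4) + (-1.6)·(0.6) + (-2.6)·(1.6) + (2.4)·(-2.4) + (1.4)·(2.6)) / 4 = -8.2/4 = -2.05
  S[B,B] = ((-2.4)·(-2.4) + (0.6)·(0.6) + (1.6)·(1.6) + (-2.4)·(-2.4) + (2.6)·(2.6)) / 4 = 21.2/4 = 5.3
  S = [[4.3, -2.05],
 [-2.05, 5.3]].

Step 3 — invert S. det(S) = 4.3·5.3 - (-2.05)² = 18.5875.
  S^{-1} = (1/det) · [[d, -b], [-b, a]] = [[0.2851, 0.1103],
 [0.1103, 0.2313]].

Step 4 — quadratic form (x̄ - mu_0)^T · S^{-1} · (x̄ - mu_0):
  S^{-1} · (x̄ - mu_0) = (0.1506, 0.5111),
  (x̄ - mu_0)^T · [...] = (-0.4)·(0.1506) + (2.4)·(0.5111) = 1.1664.

Step 5 — scale by n: T² = 5 · 1.1664 = 5.8319.

T² ≈ 5.8319


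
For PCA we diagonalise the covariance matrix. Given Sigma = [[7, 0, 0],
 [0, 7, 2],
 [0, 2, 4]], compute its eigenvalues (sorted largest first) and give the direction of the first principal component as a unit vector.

Step 1 — characteristic polynomial p(λ) = det(λI - Sigma) = λ³ - tr·λ² + c_1·λ - det, where tr = trace, c_1 = sum of the principal 2×2 minors, det = det(Sigma):
  tr = 7 + 7 + 4 = 18,
  c_1 = (7·7 - (0)²) + (7·4 - (0)²) + (7·4 - (2)²) = 49 + 28 + 24 = 101,
  det = 7·(7·4 - (2)²) - (0)·((0)·4 - (2)·(0)) + (0)·((0)·(2) - 7·(0)) = 7·(24) - (0)·(0) + (0)·(0) = 168.
  So p(λ) = λ³ - 18λ² + 101λ - 168.
Step 2 — look for an integer root (rational root theorem: any rational root is an integer divisor of 168). Testing λ = 3:
  p(3) = 27 - 162 + 303 - 168 = 0  ✓
  Dividing out (λ - 3): p(λ) = (λ - 3)(λ² - 15λ + 56).
Step 3 — remaining eigenvalues from the quadratic λ² - 15λ + 56 = 0:
  Δ = 15² - 4·56 = 225 - 224 = 1,  λ = (15 ± √1)/2 = (15 ± 1)/2 = 8 or 7.
  Sorted: λ_1 = 8,  λ_2 = 7,  λ_3 = 3  (check: sum = 18 = tr ✓).

Step 4 — unit eigenvector for λ_1 = 8: v spans the null space of (Sigma - λ_1 I), whose rows are
  r_1 = (-1, 0, 0),  r_2 = (0, -1, 2),  r_3 = (0, 2, -4).
  v is orthogonal to every row, so take v ∝ r_1 × r_2 = ((0)·(2) - (0)·(-1), (0)·(0) - (-1)·(2), (-1)·(-1) - (0)·(0)) = (0, 2, 1).
  Let u = (0, 2, 1).
  ||u|| = √((0)² + (2)² + (1)²) = √(5) ≈ 2.2361,  v_1 = u/||u|| ≈ (0, 0.8944, 0.4472) (||v_1|| = 1).

λ_1 = 8,  λ_2 = 7,  λ_3 = 3;  v_1 ≈ (0, 0.8944, 0.4472)


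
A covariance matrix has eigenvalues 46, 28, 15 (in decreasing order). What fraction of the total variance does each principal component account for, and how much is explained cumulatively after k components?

Step 1 — total variance = trace(Sigma) = Σ λ_i = 46 + 28 + 15 = 89.

Step 2 — fraction explained by component i = λ_i / Σ λ:
  PC1: 46/89 = 0.5169
  PC2: 28/89 = 0.3146
  PC3: 15/89 = 0.1685

Step 3 — cumulative fraction after k components = (λ_1 + ... + λ_k) / Σ λ:
  k = 1: 46/89 = 0.5169
  k = 2: (46 + 28)/89 = 74/89 = 0.8315
  k = 3: (46 + 28 + 15)/89 = 89/89 = 1

Summary (fraction, with percent):

explained: PC1 0.5169 (51.69%), PC2 0.3146 (31.46%), PC3 0.1685 (16.85%);  cumulative: 0.5169, 0.8315, 1


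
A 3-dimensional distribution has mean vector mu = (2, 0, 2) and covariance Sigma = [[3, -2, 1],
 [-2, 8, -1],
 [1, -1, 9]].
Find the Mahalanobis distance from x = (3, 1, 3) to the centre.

Step 1 — centre the observation: (x - mu) = (1, 1, 1).

Step 2 — invert Sigma (cofactor / det for 3×3, or solve directly):
  Sigma^{-1} = [[0.4104, 0.0983, -0.0347],
 [0.0983, 0.1503, 0.0058],
 [-0.0347, 0.0058, 0.1156]].

Step 3 — form the quadratic (x - mu)^T · Sigma^{-1} · (x - mu):
  Sigma^{-1} · (x - mu) = (0.474, 0.2543, 0.0867).
  (x - mu)^T · [Sigma^{-1} · (x - mu)] = (1)·(0.474) + (1)·(0.2543) + (1)·(0.0867) = 0.815.

Step 4 — take square root: d = √(0.815) ≈ 0.9028.

d(x, mu) = √(0.815) ≈ 0.9028


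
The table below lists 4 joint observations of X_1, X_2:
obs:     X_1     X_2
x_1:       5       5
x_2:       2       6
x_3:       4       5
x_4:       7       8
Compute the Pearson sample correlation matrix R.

Step 1 — column means:
  mean(X_1) = (5 + 2 + 4 + 7) / 4 = 18/4 = 4.5
  mean(X_2) = (5 + 6 + 5 + 8) / 4 = 24/4 = 6

Step 2 — sample variances and covariances s[i,j] = (1/(n-1)) · Σ_k (x_{k,i} - mean_i) · (x_{k,j} - mean_j), with n-1 = 3:
  s[X_1,X_1] = ((0.5)·(0.5) + (-2.5)·(-2.5) + (-0.5)·(-0.5) + (2.5)·(2.5)) / 3 = 13/3 = 4.3333
  s[X_1,X_2] = ((0.5)·(-1) + (-2.5)·(0) + (-0.5)·(-1) + (2.5)·(2)) / 3 = 5/3 = 1.6667
  s[X_2,X_2] = ((-1)·(-1) + (0)·(0) + (-1)·(-1) + (2)·(2)) / 3 = 6/3 = 2
  Sample standard deviations s_i = √(s[i,i]):
  s(X_1) = √(4.3333) = 2.0817
  s(X_2) = √(2) = 1.4142

Step 3 — r_{ij} = s_{ij} / (s_i · s_j):
  r[X_1,X_1] = 1 (diagonal).
  r[X_1,X_2] = 1.6667 / (2.0817 · 1.4142) = 1.6667 / 2.9439 = 0.5661
  r[X_2,X_2] = 1 (diagonal).

R is symmetric with unit diagonal. Assembling:

R = [[1, 0.5661],
 [0.5661, 1]]


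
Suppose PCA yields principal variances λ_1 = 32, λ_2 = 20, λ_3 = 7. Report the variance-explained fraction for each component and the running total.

Step 1 — total variance = trace(Sigma) = Σ λ_i = 32 + 20 + 7 = 59.

Step 2 — fraction explained by component i = λ_i / Σ λ:
  PC1: 32/59 = 0.5424
  PC2: 20/59 = 0.339
  PC3: 7/59 = 0.1186

Step 3 — cumulative fraction after k components = (λ_1 + ... + λ_k) / Σ λ:
  k = 1: 32/59 = 0.5424
  k = 2: (32 + 20)/59 = 52/59 = 0.8814
  k = 3: (32 + 20 + 7)/59 = 59/59 = 1

Summary (fraction, with percent):

explained: PC1 0.5424 (54.24%), PC2 0.339 (33.9%), PC3 0.1186 (11.86%);  cumulative: 0.5424, 0.8814, 1


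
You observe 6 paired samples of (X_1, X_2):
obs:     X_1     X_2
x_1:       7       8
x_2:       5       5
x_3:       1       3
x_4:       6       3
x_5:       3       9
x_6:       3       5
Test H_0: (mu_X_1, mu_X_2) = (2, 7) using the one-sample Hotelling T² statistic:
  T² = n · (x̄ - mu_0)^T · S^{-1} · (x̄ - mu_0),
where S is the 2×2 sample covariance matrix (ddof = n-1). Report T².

Step 1 — sample mean vector:
  mean(X_1) = (7 + 5 + 1 + 6 + 3 + 3) / 6 = 25/6 = 4.1667
  mean(X_2) = (8 + 5 + 3 + 3 + 9 + 5) / 6 = 33/6 = 5.5
  x̄ = (4.1667, 5.5),  deviation x̄ - mu_0 = (4.1667, 5.5) - (2, 7) = (2.1667, -1.5).

Step 2 — sample covariance matrix, S[i,j] = (1/(n-1)) · Σ_k (x_{k,i} - mean_i) · (x_{k,j} - mean_j), divisor n-1 = 5:
  S[X_1,X_1] = ((2.8333)·(2.8333) + (0.8333)·(0.8333) + (-3.1667)·(-3.1667) + (1.8333)·(1.8333) + (-1.1667)·(-1.1667) + (-1.1667)·(-1.1667)) / 5 = 24.8333/5 = 4.9667
  S[X_1,X_2] = ((2.8333)·(2.5) + (0.8333)·(-0.5) + (-3.1667)·(-2.5) + (1.8333)·(-2.5) + (-1.1667)·(3.5) + (-1.1667)·(-0.5)) / 5 = 6.5/5 = 1.3
  S[X_2,X_2] = ((2.5)·(2.5) + (-0.5)·(-0.5) + (-2.5)·(-2.5) + (-2.5)·(-2.5) + (3.5)·(3.5) + (-0.5)·(-0.5)) / 5 = 31.5/5 = 6.3
  S = [[4.9667, 1.3],
 [1.3, 6.3]].

Step 3 — invert S. det(S) = 4.9667·6.3 - (1.3)² = 29.6.
  S^{-1} = (1/det) · [[d, -b], [-b, a]] = [[0.2128, -0.0439],
 [-0.0439, 0.1678]].

Step 4 — quadratic form (x̄ - mu_0)^T · S^{-1} · (x̄ - mu_0):
  S^{-1} · (x̄ - mu_0) = (0.527, -0.3468),
  (x̄ - mu_0)^T · [...] = (2.1667)·(0.527) + (-1.5)·(-0.3468) = 1.6622.

Step 5 — scale by n: T² = 6 · 1.6622 = 9.973.

T² ≈ 9.973


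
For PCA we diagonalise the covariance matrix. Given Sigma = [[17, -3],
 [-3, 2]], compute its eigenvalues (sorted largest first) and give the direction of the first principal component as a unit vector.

Step 1 — characteristic polynomial of 2×2 Sigma:
  det(Sigma - λI) = λ² - trace · λ + det = 0.
  trace = 17 + 2 = 19, det = 17·2 - (-3)² = 25.
Step 2 — discriminant:
  Δ = trace² - 4·det = 361 - 100 = 261.
Step 3 — eigenvalues:
  λ = (trace ± √Δ)/2 = (19 ± 16.1555)/2,
  λ_1 = 17.5777,  λ_2 = 1.4223.

Step 4 — unit eigenvector for λ_1: solve (Sigma - λ_1 I)v = 0. First row:
  (17 - 17.5777)·v_x + (-3)·v_y = 0, i.e. (-0.5777)·v_x + (-3)·v_y = 0,
  so v ∝ (b, λ_1 - a) = (-3, 0.5777); multiply by -1 so the first entry is positive: u = (3, -0.5777).
  ||u|| = √((3)² + (-0.5777)²) = √(9.3338) ≈ 3.0551,
  v_1 = u/||u|| ≈ (0.982, -0.1891) (||v_1|| = 1).

λ_1 = 17.5777,  λ_2 = 1.4223;  v_1 ≈ (0.982, -0.1891)


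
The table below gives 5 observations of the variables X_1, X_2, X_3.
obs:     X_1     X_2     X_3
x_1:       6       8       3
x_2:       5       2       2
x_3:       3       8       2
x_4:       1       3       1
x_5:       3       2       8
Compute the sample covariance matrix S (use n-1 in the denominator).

Step 1 — column means:
  mean(X_1) = (6 + 5 + 3 + 1 + 3) / 5 = 18/5 = 3.6
  mean(X_2) = (8 + 2 + 8 + 3 + 2) / 5 = 23/5 = 4.6
  mean(X_3) = (3 + 2 + 2 + 1 + 8) / 5 = 16/5 = 3.2

Step 2 — sample covariance S[i,j] = (1/(n-1)) · Σ_k (x_{k,i} - mean_i) · (x_{k,j} - mean_j), with n-1 = 4.
  S[X_1,X_1] = ((2.4)·(2.4) + (1.4)·(1.4) + (-0.6)·(-0.6) + (-2.6)·(-2.6) + (-0.6)·(-0.6)) / 4 = 15.2/4 = 3.8
  S[X_1,X_2] = ((2.4)·(3.4) + (1.4)·(-2.6) + (-0.6)·(3.4) + (-2.6)·(-1.6) + (-0.6)·(-2.6)) / 4 = 8.2/4 = 2.05
  S[X_1,X_3] = ((2.4)·(-0.2) + (1.4)·(-1.2) + (-0.6)·(-1.2) + (-2.6)·(-2.2) + (-0.6)·(4.8)) / 4 = 1.4/4 = 0.35
  S[X_2,X_2] = ((3.4)·(3.4) + (-2.6)·(-2.6) + (3.4)·(3.4) + (-1.6)·(-1.6) + (-2.6)·(-2.6)) / 4 = 39.2/4 = 9.8
  S[X_2,X_3] = ((3.4)·(-0.2) + (-2.6)·(-1.2) + (3.4)·(-1.2) + (-1.6)·(-2.2) + (-2.6)·(4.8)) / 4 = -10.6/4 = -2.65
  S[X_3,X_3] = ((-0.2)·(-0.2) + (-1.2)·(-1.2) + (-1.2)·(-1.2) + (-2.2)·(-2.2) + (4.8)·(4.8)) / 4 = 30.8/4 = 7.7

S is symmetric (S[j,i] = S[i,j]). Assembling:

S = [[3.8, 2.05, 0.35],
 [2.05, 9.8, -2.65],
 [0.35, -2.65, 7.7]]


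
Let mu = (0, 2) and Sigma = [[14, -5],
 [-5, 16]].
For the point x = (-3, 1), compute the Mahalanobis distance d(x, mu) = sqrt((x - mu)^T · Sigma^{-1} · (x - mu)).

Step 1 — centre the observation: (x - mu) = (-3, -1).

Step 2 — invert Sigma. det(Sigma) = 14·16 - (-5)² = 199.
  Sigma^{-1} = (1/det) · [[d, -b], [-b, a]] = [[0.0804, 0.0251],
 [0.0251, 0.0704]].

Step 3 — form the quadratic (x - mu)^T · Sigma^{-1} · (x - mu):
  Sigma^{-1} · (x - mu) = (-0.2663, -0.1457).
  (x - mu)^T · [Sigma^{-1} · (x - mu)] = (-3)·(-0.2663) + (-1)·(-0.1457) = 0.9447.

Step 4 — take square root: d = √(0.9447) ≈ 0.972.

d(x, mu) = √(0.9447) ≈ 0.972


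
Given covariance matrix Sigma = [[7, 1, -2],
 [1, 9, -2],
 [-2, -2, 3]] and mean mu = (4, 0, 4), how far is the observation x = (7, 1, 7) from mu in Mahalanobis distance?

Step 1 — centre the observation: (x - mu) = (3, 1, 3).

Step 2 — invert Sigma (cofactor / det for 3×3, or solve directly):
  Sigma^{-1} = [[0.1769, 0.0077, 0.1231],
 [0.0077, 0.1308, 0.0923],
 [0.1231, 0.0923, 0.4769]].

Step 3 — form the quadratic (x - mu)^T · Sigma^{-1} · (x - mu):
  Sigma^{-1} · (x - mu) = (0.9077, 0.4308, 1.8923).
  (x - mu)^T · [Sigma^{-1} · (x - mu)] = (3)·(0.9077) + (1)·(0.4308) + (3)·(1.8923) = 8.8308.

Step 4 — take square root: d = √(8.8308) ≈ 2.9717.

d(x, mu) = √(8.8308) ≈ 2.9717


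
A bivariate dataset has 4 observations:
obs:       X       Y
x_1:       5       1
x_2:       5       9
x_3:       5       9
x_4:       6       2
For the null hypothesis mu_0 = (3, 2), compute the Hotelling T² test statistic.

Step 1 — sample mean vector:
  mean(X) = (5 + 5 + 5 + 6) / 4 = 21/4 = 5.25
  mean(Y) = (1 + 9 + 9 + 2) / 4 = 21/4 = 5.25
  x̄ = (5.25, 5.25),  deviation x̄ - mu_0 = (5.25, 5.25) - (3, 2) = (2.25, 3.25).

Step 2 — sample covariance matrix, S[i,j] = (1/(n-1)) · Σ_k (x_{k,i} - mean_i) · (x_{k,j} - mean_j), divisor n-1 = 3:
  S[X,X] = ((-0.25)·(-0.25) + (-0.25)·(-0.25) + (-0.25)·(-0.25) + (0.75)·(0.75)) / 3 = 0.75/3 = 0.25
  S[X,Y] = ((-0.25)·(-4.25) + (-0.25)·(3.75) + (-0.25)·(3.75) + (0.75)·(-3.25)) / 3 = -3.25/3 = -1.0833
  S[Y,Y] = ((-4.25)·(-4.25) + (3.75)·(3.75) + (3.75)·(3.75) + (-3.25)·(-3.25)) / 3 = 56.75/3 = 18.9167
  S = [[0.25, -1.0833],
 [-1.0833, 18.9167]].

Step 3 — invert S. det(S) = 0.25·18.9167 - (-1.0833)² = 3.5556.
  S^{-1} = (1/det) · [[d, -b], [-b, a]] = [[5.3203, 0.3047],
 [0.3047, 0.0703]].

Step 4 — quadratic form (x̄ - mu_0)^T · S^{-1} · (x̄ - mu_0):
  S^{-1} · (x̄ - mu_0) = (12.9609, 0.9141),
  (x̄ - mu_0)^T · [...] = (2.25)·(12.9609) + (3.25)·(0.9141) = 32.1328.

Step 5 — scale by n: T² = 4 · 32.1328 = 128.5312.

T² ≈ 128.5312


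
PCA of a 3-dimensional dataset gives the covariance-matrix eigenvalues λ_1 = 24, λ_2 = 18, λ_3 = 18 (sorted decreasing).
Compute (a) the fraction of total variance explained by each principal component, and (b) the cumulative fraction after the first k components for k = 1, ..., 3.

Step 1 — total variance = trace(Sigma) = Σ λ_i = 24 + 18 + 18 = 60.

Step 2 — fraction explained by component i = λ_i / Σ λ:
  PC1: 24/60 = 0.4
  PC2: 18/60 = 0.3
  PC3: 18/60 = 0.3

Step 3 — cumulative fraction after k components = (λ_1 + ... + λ_k) / Σ λ:
  k = 1: 24/60 = 0.4
  k = 2: (24 + 18)/60 = 42/60 = 0.7
  k = 3: (24 + 18 + 18)/60 = 60/60 = 1

Summary (fraction, with percent):

explained: PC1 0.4 (40%), PC2 0.3 (30%), PC3 0.3 (30%);  cumulative: 0.4, 0.7, 1


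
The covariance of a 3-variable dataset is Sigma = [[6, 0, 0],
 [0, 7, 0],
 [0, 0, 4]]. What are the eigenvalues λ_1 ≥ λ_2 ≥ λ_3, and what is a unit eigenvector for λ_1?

Step 1 — characteristic polynomial p(λ) = det(λI - Sigma) = λ³ - tr·λ² + c_1·λ - det, where tr = trace, c_1 = sum of the principal 2×2 minors, det = det(Sigma):
  tr = 6 + 7 + 4 = 17,
  c_1 = (6·7 - (0)²) + (6·4 - (0)²) + (7·4 - (0)²) = 42 + 24 + 28 = 94,
  det = 6·(7·4 - (0)²) - (0)·((0)·4 - (0)·(0)) + (0)·((0)·(0) - 7·(0)) = 6·(28) - (0)·(0) + (0)·(0) = 168.
  So p(λ) = λ³ - 17λ² + 94λ - 168.
Step 2 — look for an integer root (rational root theorem: any rational root is an integer divisor of 168). Testing λ = 4:
  p(4) = 64 - 272 + 376 - 168 = 0  ✓
  Dividing out (λ - 4): p(λ) = (λ - 4)(λ² - 13λ + 42).
Step 3 — remaining eigenvalues from the quadratic λ² - 13λ + 42 = 0:
  Δ = 13² - 4·42 = 169 - 168 = 1,  λ = (13 ± √1)/2 = (13 ± 1)/2 = 7 or 6.
  Sorted: λ_1 = 7,  λ_2 = 6,  λ_3 = 4  (check: sum = 17 = tr ✓).

Step 4 — unit eigenvector for λ_1 = 7: v spans the null space of (Sigma - λ_1 I), whose rows are
  r_1 = (-1, 0, 0),  r_2 = (0, 0, 0),  r_3 = (0, 0, -3).
  v is orthogonal to every row, so take v ∝ r_1 × r_3 = ((0)·(-3) - (0)·(0), (0)·(0) - (-1)·(-3), (-1)·(0) - (0)·(0)) = (0, -3, 0).
  Rescale (divide by 3; multiply by -1 so the first nonzero entry is positive): u = (0, 1, 0).
  ||u|| = √((0)² + (1)² + (0)²) = √(1) = 1,  v_1 = u/||u|| ≈ (0, 1, 0) (||v_1|| = 1).

λ_1 = 7,  λ_2 = 6,  λ_3 = 4;  v_1 ≈ (0, 1, 0)


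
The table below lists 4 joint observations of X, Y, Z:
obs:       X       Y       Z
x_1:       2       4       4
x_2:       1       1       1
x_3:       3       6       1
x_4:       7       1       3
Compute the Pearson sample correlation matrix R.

Step 1 — column means:
  mean(X) = (2 + 1 + 3 + 7) / 4 = 13/4 = 3.25
  mean(Y) = (4 + 1 + 6 + 1) / 4 = 12/4 = 3
  mean(Z) = (4 + 1 + 1 + 3) / 4 = 9/4 = 2.25

Step 2 — sample variances and covariances s[i,j] = (1/(n-1)) · Σ_k (x_{k,i} - mean_i) · (x_{k,j} - mean_j), with n-1 = 3:
  s[X,X] = ((-1.25)·(-1.25) + (-2.25)·(-2.25) + (-0.25)·(-0.25) + (3.75)·(3.75)) / 3 = 20.75/3 = 6.9167
  s[X,Y] = ((-1.25)·(1) + (-2.25)·(-2) + (-0.25)·(3) + (3.75)·(-2)) / 3 = -5/3 = -1.6667
  s[X,Z] = ((-1.25)·(1.75) + (-2.25)·(-1.25) + (-0.25)·(-1.25) + (3.75)·(0.75)) / 3 = 3.75/3 = 1.25
  s[Y,Y] = ((1)·(1) + (-2)·(-2) + (3)·(3) + (-2)·(-2)) / 3 = 18/3 = 6
  s[Y,Z] = ((1)·(1.75) + (-2)·(-1.25) + (3)·(-1.25) + (-2)·(0.75)) / 3 = -1/3 = -0.3333
  s[Z,Z] = ((1.75)·(1.75) + (-1.25)·(-1.25) + (-1.25)·(-1.25) + (0.75)·(0.75)) / 3 = 6.75/3 = 2.25
  Sample standard deviations s_i = √(s[i,i]):
  s(X) = √(6.9167) = 2.63
  s(Y) = √(6) = 2.4495
  s(Z) = √(2.25) = 1.5

Step 3 — r_{ij} = s_{ij} / (s_i · s_j):
  r[X,X] = 1 (diagonal).
  r[X,Y] = -1.6667 / (2.63 · 2.4495) = -1.6667 / 6.442 = -0.2587
  r[X,Z] = 1.25 / (2.63 · 1.5) = 1.25 / 3.9449 = 0.3169
  r[Y,Y] = 1 (diagonal).
  r[Y,Z] = -0.3333 / (2.4495 · 1.5) = -0.3333 / 3.6742 = -0.0907
  r[Z,Z] = 1 (diagonal).

R is symmetric with unit diagonal. Assembling:

R = [[1, -0.2587, 0.3169],
 [-0.2587, 1, -0.0907],
 [0.3169, -0.0907, 1]]


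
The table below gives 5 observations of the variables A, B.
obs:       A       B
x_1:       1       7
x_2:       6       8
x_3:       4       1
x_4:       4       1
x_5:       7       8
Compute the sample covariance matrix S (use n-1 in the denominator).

Step 1 — column means:
  mean(A) = (1 + 6 + 4 + 4 + 7) / 5 = 22/5 = 4.4
  mean(B) = (7 + 8 + 1 + 1 + 8) / 5 = 25/5 = 5

Step 2 — sample covariance S[i,j] = (1/(n-1)) · Σ_k (x_{k,i} - mean_i) · (x_{k,j} - mean_j), with n-1 = 4.
  S[A,A] = ((-3.4)·(-3.4) + (1.6)·(1.6) + (-0.4)·(-0.4) + (-0.4)·(-0.4) + (2.6)·(2.6)) / 4 = 21.2/4 = 5.3
  S[A,B] = ((-3.4)·(2) + (1.6)·(3) + (-0.4)·(-4) + (-0.4)·(-4) + (2.6)·(3)) / 4 = 9/4 = 2.25
  S[B,B] = ((2)·(2) + (3)·(3) + (-4)·(-4) + (-4)·(-4) + (3)·(3)) / 4 = 54/4 = 13.5

S is symmetric (S[j,i] = S[i,j]). Assembling:

S = [[5.3, 2.25],
 [2.25, 13.5]]


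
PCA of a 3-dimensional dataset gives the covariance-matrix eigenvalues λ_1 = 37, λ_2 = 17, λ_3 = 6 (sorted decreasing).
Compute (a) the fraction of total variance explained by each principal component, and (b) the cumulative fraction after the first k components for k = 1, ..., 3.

Step 1 — total variance = trace(Sigma) = Σ λ_i = 37 + 17 + 6 = 60.

Step 2 — fraction explained by component i = λ_i / Σ λ:
  PC1: 37/60 = 0.6167
  PC2: 17/60 = 0.2833
  PC3: 6/60 = 0.1

Step 3 — cumulative fraction after k components = (λ_1 + ... + λ_k) / Σ λ:
  k = 1: 37/60 = 0.6167
  k = 2: (37 + 17)/60 = 54/60 = 0.9
  k = 3: (37 + 17 + 6)/60 = 60/60 = 1

Summary (fraction, with percent):

explained: PC1 0.6167 (61.67%), PC2 0.2833 (28.33%), PC3 0.1 (10%);  cumulative: 0.6167, 0.9, 1


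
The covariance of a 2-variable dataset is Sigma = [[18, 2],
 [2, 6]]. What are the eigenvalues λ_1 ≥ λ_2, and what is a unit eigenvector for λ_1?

Step 1 — characteristic polynomial of 2×2 Sigma:
  det(Sigma - λI) = λ² - trace · λ + det = 0.
  trace = 18 + 6 = 24, det = 18·6 - (2)² = 104.
Step 2 — discriminant:
  Δ = trace² - 4·det = 576 - 416 = 160.
Step 3 — eigenvalues:
  λ = (trace ± √Δ)/2 = (24 ± 12.6491)/2,
  λ_1 = 18.3246,  λ_2 = 5.6754.

Step 4 — unit eigenvector for λ_1: solve (Sigma - λ_1 I)v = 0. First row:
  (18 - 18.3246)·v_x + (2)·v_y = 0, i.e. (-0.3246)·v_x + (2)·v_y = 0,
  so v ∝ (b, λ_1 - a) = (2, 0.3246) = u.
  ||u|| = √((2)² + (0.3246)²) = √(4.1053) ≈ 2.0262,
  v_1 = u/||u|| ≈ (0.9871, 0.1602) (||v_1|| = 1).

λ_1 = 18.3246,  λ_2 = 5.6754;  v_1 ≈ (0.9871, 0.1602)


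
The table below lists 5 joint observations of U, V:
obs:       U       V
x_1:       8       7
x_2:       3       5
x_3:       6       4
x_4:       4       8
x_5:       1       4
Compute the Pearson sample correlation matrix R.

Step 1 — column means:
  mean(U) = (8 + 3 + 6 + 4 + 1) / 5 = 22/5 = 4.4
  mean(V) = (7 + 5 + 4 + 8 + 4) / 5 = 28/5 = 5.6

Step 2 — sample variances and covariances s[i,j] = (1/(n-1)) · Σ_k (x_{k,i} - mean_i) · (x_{k,j} - mean_j), with n-1 = 4:
  s[U,U] = ((3.6)·(3.6) + (-1.4)·(-1.4) + (1.6)·(1.6) + (-0.4)·(-0.4) + (-3.4)·(-3.4)) / 4 = 29.2/4 = 7.3
  s[U,V] = ((3.6)·(1.4) + (-1.4)·(-0.6) + (1.6)·(-1.6) + (-0.4)·(2.4) + (-3.4)·(-1.6)) / 4 = 7.8/4 = 1.95
  s[V,V] = ((1.4)·(1.4) + (-0.6)·(-0.6) + (-1.6)·(-1.6) + (2.4)·(2.4) + (-1.6)·(-1.6)) / 4 = 13.2/4 = 3.3
  Sample standard deviations s_i = √(s[i,i]):
  s(U) = √(7.3) = 2.7019
  s(V) = √(3.3) = 1.8166

Step 3 — r_{ij} = s_{ij} / (s_i · s_j):
  r[U,U] = 1 (diagonal).
  r[U,V] = 1.95 / (2.7019 · 1.8166) = 1.95 / 4.9082 = 0.3973
  r[V,V] = 1 (diagonal).

R is symmetric with unit diagonal. Assembling:

R = [[1, 0.3973],
 [0.3973, 1]]


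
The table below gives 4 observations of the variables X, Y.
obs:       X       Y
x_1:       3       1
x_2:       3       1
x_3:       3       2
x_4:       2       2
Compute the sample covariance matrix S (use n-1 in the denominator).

Step 1 — column means:
  mean(X) = (3 + 3 + 3 + 2) / 4 = 11/4 = 2.75
  mean(Y) = (1 + 1 + 2 + 2) / 4 = 6/4 = 1.5

Step 2 — sample covariance S[i,j] = (1/(n-1)) · Σ_k (x_{k,i} - mean_i) · (x_{k,j} - mean_j), with n-1 = 3.
  S[X,X] = ((0.25)·(0.25) + (0.25)·(0.25) + (0.25)·(0.25) + (-0.75)·(-0.75)) / 3 = 0.75/3 = 0.25
  S[X,Y] = ((0.25)·(-0.5) + (0.25)·(-0.5) + (0.25)·(0.5) + (-0.75)·(0.5)) / 3 = -0.5/3 = -0.1667
  S[Y,Y] = ((-0.5)·(-0.5) + (-0.5)·(-0.5) + (0.5)·(0.5) + (0.5)·(0.5)) / 3 = 1/3 = 0.3333

S is symmetric (S[j,i] = S[i,j]). Assembling:

S = [[0.25, -0.1667],
 [-0.1667, 0.3333]]


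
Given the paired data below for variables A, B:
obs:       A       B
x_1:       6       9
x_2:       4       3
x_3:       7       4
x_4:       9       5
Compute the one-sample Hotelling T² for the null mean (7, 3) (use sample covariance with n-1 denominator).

Step 1 — sample mean vector:
  mean(A) = (6 + 4 + 7 + 9) / 4 = 26/4 = 6.5
  mean(B) = (9 + 3 + 4 + 5) / 4 = 21/4 = 5.25
  x̄ = (6.5, 5.25),  deviation x̄ - mu_0 = (6.5, 5.25) - (7, 3) = (-0.5, 2.25).

Step 2 — sample covariance matrix, S[i,j] = (1/(n-1)) · Σ_k (x_{k,i} - mean_i) · (x_{k,j} - mean_j), divisor n-1 = 3:
  S[A,A] = ((-0.5)·(-0.5) + (-2.5)·(-2.5) + (0.5)·(0.5) + (2.5)·(2.5)) / 3 = 13/3 = 4.3333
  S[A,B] = ((-0.5)·(3.75) + (-2.5)·(-2.25) + (0.5)·(-1.25) + (2.5)·(-0.25)) / 3 = 2.5/3 = 0.8333
  S[B,B] = ((3.75)·(3.75) + (-2.25)·(-2.25) + (-1.25)·(-1.25) + (-0.25)·(-0.25)) / 3 = 20.75/3 = 6.9167
  S = [[4.3333, 0.8333],
 [0.8333, 6.9167]].

Step 3 — invert S. det(S) = 4.3333·6.9167 - (0.8333)² = 29.2778.
  S^{-1} = (1/det) · [[d, -b], [-b, a]] = [[0.2362, -0.0285],
 [-0.0285, 0.148]].

Step 4 — quadratic form (x̄ - mu_0)^T · S^{-1} · (x̄ - mu_0):
  S^{-1} · (x̄ - mu_0) = (-0.1822, 0.3472),
  (x̄ - mu_0)^T · [...] = (-0.5)·(-0.1822) + (2.25)·(0.3472) = 0.8724.

Step 5 — scale by n: T² = 4 · 0.8724 = 3.4896.

T² ≈ 3.4896
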